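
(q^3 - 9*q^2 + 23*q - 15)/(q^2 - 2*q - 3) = (q^2 - 6*q + 5)/(q + 1)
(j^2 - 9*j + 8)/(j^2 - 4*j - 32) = (j - 1)/(j + 4)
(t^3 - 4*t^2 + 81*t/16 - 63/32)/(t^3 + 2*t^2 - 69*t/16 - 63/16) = (8*t^2 - 18*t + 9)/(2*(4*t^2 + 15*t + 9))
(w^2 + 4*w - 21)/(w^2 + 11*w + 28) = (w - 3)/(w + 4)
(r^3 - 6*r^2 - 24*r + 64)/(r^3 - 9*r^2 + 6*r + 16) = (r + 4)/(r + 1)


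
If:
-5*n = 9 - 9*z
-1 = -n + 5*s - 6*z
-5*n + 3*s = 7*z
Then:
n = -180/283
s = 127/283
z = 183/283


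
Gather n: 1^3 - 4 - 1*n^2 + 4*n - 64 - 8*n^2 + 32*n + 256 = -9*n^2 + 36*n + 189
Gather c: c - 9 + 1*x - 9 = c + x - 18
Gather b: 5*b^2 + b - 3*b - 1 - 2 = 5*b^2 - 2*b - 3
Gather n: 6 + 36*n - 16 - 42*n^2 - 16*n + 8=-42*n^2 + 20*n - 2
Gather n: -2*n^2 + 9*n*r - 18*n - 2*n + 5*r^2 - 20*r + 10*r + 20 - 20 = -2*n^2 + n*(9*r - 20) + 5*r^2 - 10*r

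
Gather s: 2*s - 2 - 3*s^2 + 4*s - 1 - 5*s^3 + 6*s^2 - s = -5*s^3 + 3*s^2 + 5*s - 3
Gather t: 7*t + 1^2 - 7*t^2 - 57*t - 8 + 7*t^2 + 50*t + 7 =0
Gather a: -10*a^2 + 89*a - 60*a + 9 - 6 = -10*a^2 + 29*a + 3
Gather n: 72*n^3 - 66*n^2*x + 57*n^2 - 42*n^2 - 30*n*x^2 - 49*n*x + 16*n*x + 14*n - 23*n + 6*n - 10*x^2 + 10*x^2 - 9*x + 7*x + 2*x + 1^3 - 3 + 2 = 72*n^3 + n^2*(15 - 66*x) + n*(-30*x^2 - 33*x - 3)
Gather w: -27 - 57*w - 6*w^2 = -6*w^2 - 57*w - 27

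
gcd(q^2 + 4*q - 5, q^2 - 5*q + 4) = q - 1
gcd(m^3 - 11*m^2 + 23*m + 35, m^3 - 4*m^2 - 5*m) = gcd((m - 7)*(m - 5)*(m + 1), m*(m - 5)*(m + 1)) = m^2 - 4*m - 5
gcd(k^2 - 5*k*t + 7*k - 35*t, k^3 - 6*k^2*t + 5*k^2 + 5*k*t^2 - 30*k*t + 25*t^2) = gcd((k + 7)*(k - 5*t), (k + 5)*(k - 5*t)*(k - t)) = -k + 5*t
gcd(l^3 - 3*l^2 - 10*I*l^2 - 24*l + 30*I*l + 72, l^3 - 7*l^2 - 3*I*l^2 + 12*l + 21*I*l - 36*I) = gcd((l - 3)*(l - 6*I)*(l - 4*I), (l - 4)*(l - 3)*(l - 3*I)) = l - 3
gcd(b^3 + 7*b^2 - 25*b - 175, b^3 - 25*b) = b^2 - 25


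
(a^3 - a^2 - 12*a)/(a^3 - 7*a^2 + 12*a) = (a + 3)/(a - 3)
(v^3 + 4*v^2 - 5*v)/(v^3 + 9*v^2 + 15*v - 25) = v/(v + 5)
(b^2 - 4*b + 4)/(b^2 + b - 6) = (b - 2)/(b + 3)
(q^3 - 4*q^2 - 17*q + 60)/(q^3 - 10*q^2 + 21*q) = (q^2 - q - 20)/(q*(q - 7))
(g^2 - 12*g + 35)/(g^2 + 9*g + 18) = (g^2 - 12*g + 35)/(g^2 + 9*g + 18)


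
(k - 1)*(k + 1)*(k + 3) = k^3 + 3*k^2 - k - 3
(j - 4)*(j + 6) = j^2 + 2*j - 24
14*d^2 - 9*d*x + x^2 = (-7*d + x)*(-2*d + x)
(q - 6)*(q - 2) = q^2 - 8*q + 12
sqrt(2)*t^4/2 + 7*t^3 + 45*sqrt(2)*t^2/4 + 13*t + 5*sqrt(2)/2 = (t + sqrt(2)/2)*(t + sqrt(2))*(t + 5*sqrt(2))*(sqrt(2)*t/2 + 1/2)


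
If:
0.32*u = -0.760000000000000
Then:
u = -2.38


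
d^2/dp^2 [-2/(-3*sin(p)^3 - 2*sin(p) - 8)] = 2*(-81*sin(p)^6 + 96*sin(p)^4 + 216*sin(p)^3 + 32*sin(p)^2 - 128*sin(p) + 8)/(3*sin(p)^3 + 2*sin(p) + 8)^3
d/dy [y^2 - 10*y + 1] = 2*y - 10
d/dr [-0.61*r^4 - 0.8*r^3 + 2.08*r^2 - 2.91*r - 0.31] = -2.44*r^3 - 2.4*r^2 + 4.16*r - 2.91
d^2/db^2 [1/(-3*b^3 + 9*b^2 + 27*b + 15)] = 4*(-b^2 + 6*b - 11)/(b^7 - 11*b^6 + 21*b^5 + 89*b^4 - 109*b^3 - 465*b^2 - 425*b - 125)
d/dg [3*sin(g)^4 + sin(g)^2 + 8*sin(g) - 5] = 2*(6*sin(g)^3 + sin(g) + 4)*cos(g)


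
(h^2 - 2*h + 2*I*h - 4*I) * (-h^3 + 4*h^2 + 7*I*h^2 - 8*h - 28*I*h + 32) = -h^5 + 6*h^4 + 5*I*h^4 - 30*h^3 - 30*I*h^3 + 132*h^2 + 24*I*h^2 - 176*h + 96*I*h - 128*I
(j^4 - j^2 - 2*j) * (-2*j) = -2*j^5 + 2*j^3 + 4*j^2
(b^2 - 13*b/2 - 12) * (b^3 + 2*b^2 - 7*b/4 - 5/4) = b^5 - 9*b^4/2 - 107*b^3/4 - 111*b^2/8 + 233*b/8 + 15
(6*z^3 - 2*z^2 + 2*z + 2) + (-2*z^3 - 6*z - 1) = 4*z^3 - 2*z^2 - 4*z + 1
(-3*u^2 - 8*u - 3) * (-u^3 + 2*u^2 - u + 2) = 3*u^5 + 2*u^4 - 10*u^3 - 4*u^2 - 13*u - 6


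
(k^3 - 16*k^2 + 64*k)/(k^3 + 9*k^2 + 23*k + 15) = k*(k^2 - 16*k + 64)/(k^3 + 9*k^2 + 23*k + 15)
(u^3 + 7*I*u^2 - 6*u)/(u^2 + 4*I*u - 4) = u*(u^2 + 7*I*u - 6)/(u^2 + 4*I*u - 4)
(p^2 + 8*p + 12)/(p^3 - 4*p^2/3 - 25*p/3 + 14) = 3*(p^2 + 8*p + 12)/(3*p^3 - 4*p^2 - 25*p + 42)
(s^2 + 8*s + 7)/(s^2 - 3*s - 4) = (s + 7)/(s - 4)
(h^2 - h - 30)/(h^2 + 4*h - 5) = (h - 6)/(h - 1)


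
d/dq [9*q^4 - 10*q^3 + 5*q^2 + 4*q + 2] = 36*q^3 - 30*q^2 + 10*q + 4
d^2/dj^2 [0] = 0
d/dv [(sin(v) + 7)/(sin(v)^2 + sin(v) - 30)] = (-14*sin(v) + cos(v)^2 - 38)*cos(v)/(sin(v)^2 + sin(v) - 30)^2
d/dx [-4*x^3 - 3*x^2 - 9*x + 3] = -12*x^2 - 6*x - 9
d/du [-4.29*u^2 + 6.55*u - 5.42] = 6.55 - 8.58*u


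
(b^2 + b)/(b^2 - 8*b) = (b + 1)/(b - 8)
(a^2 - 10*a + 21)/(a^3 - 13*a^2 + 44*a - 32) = (a^2 - 10*a + 21)/(a^3 - 13*a^2 + 44*a - 32)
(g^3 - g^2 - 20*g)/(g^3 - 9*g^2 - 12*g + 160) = g/(g - 8)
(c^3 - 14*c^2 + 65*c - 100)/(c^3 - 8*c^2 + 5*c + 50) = (c - 4)/(c + 2)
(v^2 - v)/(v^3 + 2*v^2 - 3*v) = 1/(v + 3)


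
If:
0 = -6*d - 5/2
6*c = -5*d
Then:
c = 25/72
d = -5/12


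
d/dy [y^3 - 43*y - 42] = 3*y^2 - 43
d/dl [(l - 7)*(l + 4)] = 2*l - 3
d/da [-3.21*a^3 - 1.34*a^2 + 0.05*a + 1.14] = -9.63*a^2 - 2.68*a + 0.05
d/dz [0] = 0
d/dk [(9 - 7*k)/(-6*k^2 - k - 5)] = (42*k^2 + 7*k - (7*k - 9)*(12*k + 1) + 35)/(6*k^2 + k + 5)^2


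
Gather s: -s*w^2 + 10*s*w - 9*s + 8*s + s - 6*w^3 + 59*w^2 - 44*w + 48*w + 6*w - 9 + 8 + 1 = s*(-w^2 + 10*w) - 6*w^3 + 59*w^2 + 10*w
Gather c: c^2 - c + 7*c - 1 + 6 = c^2 + 6*c + 5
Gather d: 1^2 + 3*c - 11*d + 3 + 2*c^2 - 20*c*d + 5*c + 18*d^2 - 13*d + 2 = 2*c^2 + 8*c + 18*d^2 + d*(-20*c - 24) + 6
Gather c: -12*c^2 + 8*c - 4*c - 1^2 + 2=-12*c^2 + 4*c + 1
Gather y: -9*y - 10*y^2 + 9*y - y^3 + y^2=-y^3 - 9*y^2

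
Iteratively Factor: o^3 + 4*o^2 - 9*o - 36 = (o - 3)*(o^2 + 7*o + 12) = (o - 3)*(o + 4)*(o + 3)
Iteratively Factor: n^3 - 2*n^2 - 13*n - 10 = (n + 1)*(n^2 - 3*n - 10) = (n - 5)*(n + 1)*(n + 2)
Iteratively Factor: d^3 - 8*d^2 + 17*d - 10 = (d - 5)*(d^2 - 3*d + 2) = (d - 5)*(d - 1)*(d - 2)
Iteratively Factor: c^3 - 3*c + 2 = (c - 1)*(c^2 + c - 2) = (c - 1)*(c + 2)*(c - 1)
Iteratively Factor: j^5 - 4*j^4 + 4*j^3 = (j - 2)*(j^4 - 2*j^3) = j*(j - 2)*(j^3 - 2*j^2) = j^2*(j - 2)*(j^2 - 2*j) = j^2*(j - 2)^2*(j)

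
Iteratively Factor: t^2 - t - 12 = (t + 3)*(t - 4)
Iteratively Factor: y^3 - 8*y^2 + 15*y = (y - 5)*(y^2 - 3*y) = y*(y - 5)*(y - 3)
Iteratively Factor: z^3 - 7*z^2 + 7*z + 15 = (z - 3)*(z^2 - 4*z - 5) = (z - 5)*(z - 3)*(z + 1)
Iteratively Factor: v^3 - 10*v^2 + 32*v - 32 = (v - 4)*(v^2 - 6*v + 8) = (v - 4)*(v - 2)*(v - 4)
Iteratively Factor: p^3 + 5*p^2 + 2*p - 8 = (p + 2)*(p^2 + 3*p - 4) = (p - 1)*(p + 2)*(p + 4)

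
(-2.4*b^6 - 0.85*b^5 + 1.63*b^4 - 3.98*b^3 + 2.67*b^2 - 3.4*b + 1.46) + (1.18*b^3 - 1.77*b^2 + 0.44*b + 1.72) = -2.4*b^6 - 0.85*b^5 + 1.63*b^4 - 2.8*b^3 + 0.9*b^2 - 2.96*b + 3.18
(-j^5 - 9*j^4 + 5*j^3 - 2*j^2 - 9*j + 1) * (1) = -j^5 - 9*j^4 + 5*j^3 - 2*j^2 - 9*j + 1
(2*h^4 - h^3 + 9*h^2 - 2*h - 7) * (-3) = -6*h^4 + 3*h^3 - 27*h^2 + 6*h + 21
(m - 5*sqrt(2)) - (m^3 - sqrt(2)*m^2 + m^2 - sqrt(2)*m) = -m^3 - m^2 + sqrt(2)*m^2 + m + sqrt(2)*m - 5*sqrt(2)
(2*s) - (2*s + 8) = -8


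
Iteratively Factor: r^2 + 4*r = (r)*(r + 4)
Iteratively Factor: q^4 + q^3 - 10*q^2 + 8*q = (q - 1)*(q^3 + 2*q^2 - 8*q) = (q - 1)*(q + 4)*(q^2 - 2*q) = q*(q - 1)*(q + 4)*(q - 2)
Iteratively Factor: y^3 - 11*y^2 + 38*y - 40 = (y - 4)*(y^2 - 7*y + 10) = (y - 5)*(y - 4)*(y - 2)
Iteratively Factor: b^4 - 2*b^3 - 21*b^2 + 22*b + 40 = (b + 1)*(b^3 - 3*b^2 - 18*b + 40) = (b - 2)*(b + 1)*(b^2 - b - 20) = (b - 2)*(b + 1)*(b + 4)*(b - 5)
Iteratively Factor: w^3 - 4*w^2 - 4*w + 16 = (w - 4)*(w^2 - 4) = (w - 4)*(w - 2)*(w + 2)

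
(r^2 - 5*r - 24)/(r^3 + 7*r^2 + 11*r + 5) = (r^2 - 5*r - 24)/(r^3 + 7*r^2 + 11*r + 5)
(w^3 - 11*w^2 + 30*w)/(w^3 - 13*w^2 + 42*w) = (w - 5)/(w - 7)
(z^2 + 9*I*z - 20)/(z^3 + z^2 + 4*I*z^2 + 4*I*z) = (z + 5*I)/(z*(z + 1))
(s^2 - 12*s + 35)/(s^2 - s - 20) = (s - 7)/(s + 4)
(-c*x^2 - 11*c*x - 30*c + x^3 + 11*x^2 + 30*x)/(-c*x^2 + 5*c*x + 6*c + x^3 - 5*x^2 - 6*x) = (x^2 + 11*x + 30)/(x^2 - 5*x - 6)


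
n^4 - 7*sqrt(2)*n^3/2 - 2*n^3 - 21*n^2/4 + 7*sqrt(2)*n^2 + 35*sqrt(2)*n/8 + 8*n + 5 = (n - 5/2)*(n + 1/2)*(n - 4*sqrt(2))*(n + sqrt(2)/2)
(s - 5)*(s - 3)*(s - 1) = s^3 - 9*s^2 + 23*s - 15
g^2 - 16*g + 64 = (g - 8)^2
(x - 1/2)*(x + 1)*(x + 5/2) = x^3 + 3*x^2 + 3*x/4 - 5/4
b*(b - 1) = b^2 - b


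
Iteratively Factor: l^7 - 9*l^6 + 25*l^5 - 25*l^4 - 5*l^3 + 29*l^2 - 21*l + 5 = (l - 1)*(l^6 - 8*l^5 + 17*l^4 - 8*l^3 - 13*l^2 + 16*l - 5) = (l - 1)*(l + 1)*(l^5 - 9*l^4 + 26*l^3 - 34*l^2 + 21*l - 5) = (l - 1)^2*(l + 1)*(l^4 - 8*l^3 + 18*l^2 - 16*l + 5) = (l - 1)^3*(l + 1)*(l^3 - 7*l^2 + 11*l - 5) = (l - 5)*(l - 1)^3*(l + 1)*(l^2 - 2*l + 1) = (l - 5)*(l - 1)^4*(l + 1)*(l - 1)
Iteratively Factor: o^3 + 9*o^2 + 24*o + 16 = (o + 4)*(o^2 + 5*o + 4) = (o + 4)^2*(o + 1)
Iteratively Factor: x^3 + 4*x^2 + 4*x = (x + 2)*(x^2 + 2*x) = x*(x + 2)*(x + 2)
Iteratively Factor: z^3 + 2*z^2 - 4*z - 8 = (z + 2)*(z^2 - 4) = (z + 2)^2*(z - 2)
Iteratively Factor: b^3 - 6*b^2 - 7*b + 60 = (b + 3)*(b^2 - 9*b + 20) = (b - 5)*(b + 3)*(b - 4)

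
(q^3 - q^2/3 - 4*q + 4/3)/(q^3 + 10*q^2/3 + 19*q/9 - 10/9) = 3*(q - 2)/(3*q + 5)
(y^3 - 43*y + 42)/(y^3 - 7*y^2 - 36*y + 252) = (y^2 + 6*y - 7)/(y^2 - y - 42)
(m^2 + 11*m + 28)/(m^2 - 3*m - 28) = (m + 7)/(m - 7)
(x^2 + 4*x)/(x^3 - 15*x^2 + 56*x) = (x + 4)/(x^2 - 15*x + 56)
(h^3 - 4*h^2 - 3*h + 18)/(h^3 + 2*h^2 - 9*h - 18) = (h - 3)/(h + 3)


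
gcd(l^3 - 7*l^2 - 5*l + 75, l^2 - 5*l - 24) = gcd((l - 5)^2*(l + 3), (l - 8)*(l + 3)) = l + 3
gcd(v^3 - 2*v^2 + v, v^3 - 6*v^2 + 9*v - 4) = v^2 - 2*v + 1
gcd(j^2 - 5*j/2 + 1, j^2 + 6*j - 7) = 1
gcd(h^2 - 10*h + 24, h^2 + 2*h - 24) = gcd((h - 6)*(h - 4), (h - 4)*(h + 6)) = h - 4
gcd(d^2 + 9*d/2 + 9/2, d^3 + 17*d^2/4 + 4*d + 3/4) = d + 3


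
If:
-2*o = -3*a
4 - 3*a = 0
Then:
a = 4/3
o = 2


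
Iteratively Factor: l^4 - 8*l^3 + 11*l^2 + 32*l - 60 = (l - 2)*(l^3 - 6*l^2 - l + 30) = (l - 5)*(l - 2)*(l^2 - l - 6) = (l - 5)*(l - 3)*(l - 2)*(l + 2)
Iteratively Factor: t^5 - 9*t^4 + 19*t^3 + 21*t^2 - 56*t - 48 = (t - 4)*(t^4 - 5*t^3 - t^2 + 17*t + 12) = (t - 4)*(t + 1)*(t^3 - 6*t^2 + 5*t + 12) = (t - 4)*(t + 1)^2*(t^2 - 7*t + 12) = (t - 4)^2*(t + 1)^2*(t - 3)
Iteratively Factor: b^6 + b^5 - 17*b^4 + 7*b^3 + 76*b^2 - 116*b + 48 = (b - 2)*(b^5 + 3*b^4 - 11*b^3 - 15*b^2 + 46*b - 24) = (b - 2)^2*(b^4 + 5*b^3 - b^2 - 17*b + 12) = (b - 2)^2*(b - 1)*(b^3 + 6*b^2 + 5*b - 12) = (b - 2)^2*(b - 1)*(b + 4)*(b^2 + 2*b - 3) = (b - 2)^2*(b - 1)^2*(b + 4)*(b + 3)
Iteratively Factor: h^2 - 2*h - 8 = (h + 2)*(h - 4)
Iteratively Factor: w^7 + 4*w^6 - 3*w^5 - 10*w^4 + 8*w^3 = (w)*(w^6 + 4*w^5 - 3*w^4 - 10*w^3 + 8*w^2) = w*(w - 1)*(w^5 + 5*w^4 + 2*w^3 - 8*w^2) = w*(w - 1)^2*(w^4 + 6*w^3 + 8*w^2) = w^2*(w - 1)^2*(w^3 + 6*w^2 + 8*w) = w^3*(w - 1)^2*(w^2 + 6*w + 8) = w^3*(w - 1)^2*(w + 4)*(w + 2)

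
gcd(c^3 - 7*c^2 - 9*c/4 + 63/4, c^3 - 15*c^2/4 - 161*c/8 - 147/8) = c^2 - 11*c/2 - 21/2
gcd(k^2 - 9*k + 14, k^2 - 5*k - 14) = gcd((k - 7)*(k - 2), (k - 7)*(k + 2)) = k - 7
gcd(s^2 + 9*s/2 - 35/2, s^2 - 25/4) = s - 5/2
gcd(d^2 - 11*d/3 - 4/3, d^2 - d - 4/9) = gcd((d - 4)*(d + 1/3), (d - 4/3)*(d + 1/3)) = d + 1/3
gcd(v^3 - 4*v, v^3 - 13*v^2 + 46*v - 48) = v - 2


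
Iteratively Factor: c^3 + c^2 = (c + 1)*(c^2) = c*(c + 1)*(c)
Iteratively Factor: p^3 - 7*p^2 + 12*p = (p - 3)*(p^2 - 4*p) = (p - 4)*(p - 3)*(p)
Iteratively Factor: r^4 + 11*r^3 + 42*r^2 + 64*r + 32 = (r + 2)*(r^3 + 9*r^2 + 24*r + 16) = (r + 2)*(r + 4)*(r^2 + 5*r + 4) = (r + 1)*(r + 2)*(r + 4)*(r + 4)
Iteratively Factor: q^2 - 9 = (q - 3)*(q + 3)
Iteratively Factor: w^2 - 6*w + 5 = (w - 1)*(w - 5)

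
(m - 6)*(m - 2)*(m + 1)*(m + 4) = m^4 - 3*m^3 - 24*m^2 + 28*m + 48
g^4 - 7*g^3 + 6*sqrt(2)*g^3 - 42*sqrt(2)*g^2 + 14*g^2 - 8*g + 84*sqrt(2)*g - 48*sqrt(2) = (g - 4)*(g - 2)*(g - 1)*(g + 6*sqrt(2))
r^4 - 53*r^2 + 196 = (r - 7)*(r - 2)*(r + 2)*(r + 7)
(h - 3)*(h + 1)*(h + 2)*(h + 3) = h^4 + 3*h^3 - 7*h^2 - 27*h - 18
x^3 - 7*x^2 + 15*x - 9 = (x - 3)^2*(x - 1)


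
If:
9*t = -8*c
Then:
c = -9*t/8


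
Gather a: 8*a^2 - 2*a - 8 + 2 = 8*a^2 - 2*a - 6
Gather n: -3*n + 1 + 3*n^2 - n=3*n^2 - 4*n + 1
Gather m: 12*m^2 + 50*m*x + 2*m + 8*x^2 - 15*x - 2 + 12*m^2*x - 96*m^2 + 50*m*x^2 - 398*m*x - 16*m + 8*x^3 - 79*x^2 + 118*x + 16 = m^2*(12*x - 84) + m*(50*x^2 - 348*x - 14) + 8*x^3 - 71*x^2 + 103*x + 14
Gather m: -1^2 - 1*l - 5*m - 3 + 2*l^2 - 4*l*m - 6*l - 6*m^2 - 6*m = 2*l^2 - 7*l - 6*m^2 + m*(-4*l - 11) - 4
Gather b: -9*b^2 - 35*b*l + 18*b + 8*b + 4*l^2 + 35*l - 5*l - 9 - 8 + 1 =-9*b^2 + b*(26 - 35*l) + 4*l^2 + 30*l - 16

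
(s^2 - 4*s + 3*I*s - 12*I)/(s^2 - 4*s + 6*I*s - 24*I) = (s + 3*I)/(s + 6*I)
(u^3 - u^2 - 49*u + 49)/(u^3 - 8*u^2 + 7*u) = (u + 7)/u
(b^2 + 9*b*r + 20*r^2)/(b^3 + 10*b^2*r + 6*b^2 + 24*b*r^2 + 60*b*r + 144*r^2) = (b + 5*r)/(b^2 + 6*b*r + 6*b + 36*r)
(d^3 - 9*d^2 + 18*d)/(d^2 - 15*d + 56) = d*(d^2 - 9*d + 18)/(d^2 - 15*d + 56)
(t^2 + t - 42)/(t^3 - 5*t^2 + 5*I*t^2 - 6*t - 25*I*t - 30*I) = (t + 7)/(t^2 + t*(1 + 5*I) + 5*I)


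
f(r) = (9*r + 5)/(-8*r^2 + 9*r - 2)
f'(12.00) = 0.01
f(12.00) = -0.11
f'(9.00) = 0.02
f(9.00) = -0.15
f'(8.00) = 0.03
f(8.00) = -0.17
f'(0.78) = 1850.48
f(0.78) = 78.66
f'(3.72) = 0.20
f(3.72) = -0.49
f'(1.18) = 20.74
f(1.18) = -6.20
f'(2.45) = 0.72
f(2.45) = -0.97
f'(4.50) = 0.12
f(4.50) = -0.37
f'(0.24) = -438.25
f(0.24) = -23.80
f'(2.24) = 0.99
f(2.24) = -1.14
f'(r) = (9*r + 5)*(16*r - 9)/(-8*r^2 + 9*r - 2)^2 + 9/(-8*r^2 + 9*r - 2)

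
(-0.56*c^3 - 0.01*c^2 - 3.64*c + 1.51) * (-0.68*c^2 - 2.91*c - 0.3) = 0.3808*c^5 + 1.6364*c^4 + 2.6723*c^3 + 9.5686*c^2 - 3.3021*c - 0.453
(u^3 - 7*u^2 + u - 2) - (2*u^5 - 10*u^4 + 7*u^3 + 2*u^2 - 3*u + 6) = -2*u^5 + 10*u^4 - 6*u^3 - 9*u^2 + 4*u - 8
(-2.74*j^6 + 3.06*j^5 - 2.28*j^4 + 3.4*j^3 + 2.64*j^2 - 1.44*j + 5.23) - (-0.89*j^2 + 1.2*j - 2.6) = -2.74*j^6 + 3.06*j^5 - 2.28*j^4 + 3.4*j^3 + 3.53*j^2 - 2.64*j + 7.83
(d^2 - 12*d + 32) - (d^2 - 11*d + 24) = 8 - d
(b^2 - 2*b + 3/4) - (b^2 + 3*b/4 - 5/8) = 11/8 - 11*b/4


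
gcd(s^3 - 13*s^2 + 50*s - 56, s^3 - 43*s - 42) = s - 7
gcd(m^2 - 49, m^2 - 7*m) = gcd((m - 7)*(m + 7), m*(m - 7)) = m - 7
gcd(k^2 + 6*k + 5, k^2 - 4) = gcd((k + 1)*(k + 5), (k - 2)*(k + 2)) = 1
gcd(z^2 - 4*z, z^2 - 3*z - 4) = z - 4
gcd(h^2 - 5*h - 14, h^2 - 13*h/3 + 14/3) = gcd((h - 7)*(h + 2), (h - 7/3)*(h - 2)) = 1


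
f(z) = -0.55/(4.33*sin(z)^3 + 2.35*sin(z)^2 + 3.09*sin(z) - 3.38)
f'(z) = -0.55*(-12.99*sin(z)^2*cos(z) - 4.7*sin(z)*cos(z) - 3.09*cos(z))/(4.33*sin(z)^3 + 2.35*sin(z)^2 + 3.09*sin(z) - 3.38)^2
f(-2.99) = 0.14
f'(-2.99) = -0.10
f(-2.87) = 0.13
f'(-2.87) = -0.09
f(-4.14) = -0.16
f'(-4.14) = -0.41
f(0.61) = 22.38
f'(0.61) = 7498.71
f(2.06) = -0.13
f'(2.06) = -0.26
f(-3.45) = 0.26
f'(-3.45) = -0.68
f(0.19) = 0.20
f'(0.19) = 0.33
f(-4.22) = -0.13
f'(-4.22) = -0.26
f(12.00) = 0.11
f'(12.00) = 0.08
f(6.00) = 0.13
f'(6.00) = 0.09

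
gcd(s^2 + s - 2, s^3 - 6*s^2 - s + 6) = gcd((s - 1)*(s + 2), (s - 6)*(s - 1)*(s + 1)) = s - 1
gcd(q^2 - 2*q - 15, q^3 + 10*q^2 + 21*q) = q + 3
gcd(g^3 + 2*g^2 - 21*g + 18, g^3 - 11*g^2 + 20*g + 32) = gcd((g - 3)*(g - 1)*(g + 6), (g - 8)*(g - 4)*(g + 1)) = 1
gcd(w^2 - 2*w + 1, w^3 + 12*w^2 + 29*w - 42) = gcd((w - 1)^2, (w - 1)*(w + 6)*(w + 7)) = w - 1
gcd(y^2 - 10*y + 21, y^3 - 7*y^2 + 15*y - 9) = y - 3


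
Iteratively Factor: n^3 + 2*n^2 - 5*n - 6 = (n + 3)*(n^2 - n - 2) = (n - 2)*(n + 3)*(n + 1)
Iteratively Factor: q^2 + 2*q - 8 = (q + 4)*(q - 2)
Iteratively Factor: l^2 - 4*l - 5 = (l - 5)*(l + 1)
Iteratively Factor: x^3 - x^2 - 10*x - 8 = (x - 4)*(x^2 + 3*x + 2) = (x - 4)*(x + 1)*(x + 2)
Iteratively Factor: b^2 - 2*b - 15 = (b - 5)*(b + 3)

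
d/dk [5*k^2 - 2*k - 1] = 10*k - 2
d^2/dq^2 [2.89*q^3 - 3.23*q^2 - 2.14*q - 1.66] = 17.34*q - 6.46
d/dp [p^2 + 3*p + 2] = 2*p + 3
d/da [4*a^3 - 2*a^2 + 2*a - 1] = 12*a^2 - 4*a + 2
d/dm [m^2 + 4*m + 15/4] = 2*m + 4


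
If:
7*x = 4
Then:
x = 4/7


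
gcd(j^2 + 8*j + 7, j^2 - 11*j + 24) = 1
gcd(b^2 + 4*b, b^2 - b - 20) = b + 4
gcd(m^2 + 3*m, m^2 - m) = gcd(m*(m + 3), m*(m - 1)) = m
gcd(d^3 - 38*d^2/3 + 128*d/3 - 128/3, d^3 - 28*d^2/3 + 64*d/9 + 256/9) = d^2 - 32*d/3 + 64/3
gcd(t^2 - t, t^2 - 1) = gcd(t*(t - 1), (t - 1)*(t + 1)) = t - 1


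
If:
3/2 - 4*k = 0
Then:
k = 3/8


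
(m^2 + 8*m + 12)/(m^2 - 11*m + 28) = (m^2 + 8*m + 12)/(m^2 - 11*m + 28)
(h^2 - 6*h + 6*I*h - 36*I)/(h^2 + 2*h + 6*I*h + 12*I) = (h - 6)/(h + 2)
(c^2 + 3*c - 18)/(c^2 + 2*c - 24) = (c - 3)/(c - 4)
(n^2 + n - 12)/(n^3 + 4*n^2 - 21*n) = (n + 4)/(n*(n + 7))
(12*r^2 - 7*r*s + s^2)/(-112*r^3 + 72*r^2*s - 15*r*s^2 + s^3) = (-3*r + s)/(28*r^2 - 11*r*s + s^2)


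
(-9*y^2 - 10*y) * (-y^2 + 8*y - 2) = 9*y^4 - 62*y^3 - 62*y^2 + 20*y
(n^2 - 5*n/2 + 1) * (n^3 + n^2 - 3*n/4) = n^5 - 3*n^4/2 - 9*n^3/4 + 23*n^2/8 - 3*n/4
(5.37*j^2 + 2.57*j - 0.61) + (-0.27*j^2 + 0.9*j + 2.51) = 5.1*j^2 + 3.47*j + 1.9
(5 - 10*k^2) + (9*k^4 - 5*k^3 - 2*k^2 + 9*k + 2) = 9*k^4 - 5*k^3 - 12*k^2 + 9*k + 7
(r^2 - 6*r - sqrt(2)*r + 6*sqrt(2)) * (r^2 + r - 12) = r^4 - 5*r^3 - sqrt(2)*r^3 - 18*r^2 + 5*sqrt(2)*r^2 + 18*sqrt(2)*r + 72*r - 72*sqrt(2)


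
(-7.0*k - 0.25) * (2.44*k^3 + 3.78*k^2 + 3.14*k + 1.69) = -17.08*k^4 - 27.07*k^3 - 22.925*k^2 - 12.615*k - 0.4225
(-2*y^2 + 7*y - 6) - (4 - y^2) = -y^2 + 7*y - 10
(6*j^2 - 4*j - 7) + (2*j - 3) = 6*j^2 - 2*j - 10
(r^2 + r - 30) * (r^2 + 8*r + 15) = r^4 + 9*r^3 - 7*r^2 - 225*r - 450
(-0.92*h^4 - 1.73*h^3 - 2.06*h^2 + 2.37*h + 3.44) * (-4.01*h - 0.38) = 3.6892*h^5 + 7.2869*h^4 + 8.918*h^3 - 8.7209*h^2 - 14.695*h - 1.3072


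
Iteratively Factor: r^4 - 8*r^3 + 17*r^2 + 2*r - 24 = (r - 3)*(r^3 - 5*r^2 + 2*r + 8) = (r - 4)*(r - 3)*(r^2 - r - 2) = (r - 4)*(r - 3)*(r - 2)*(r + 1)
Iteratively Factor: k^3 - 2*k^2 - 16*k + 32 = (k - 4)*(k^2 + 2*k - 8) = (k - 4)*(k - 2)*(k + 4)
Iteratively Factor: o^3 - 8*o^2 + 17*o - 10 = (o - 2)*(o^2 - 6*o + 5) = (o - 2)*(o - 1)*(o - 5)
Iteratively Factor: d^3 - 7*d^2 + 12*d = (d - 3)*(d^2 - 4*d) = (d - 4)*(d - 3)*(d)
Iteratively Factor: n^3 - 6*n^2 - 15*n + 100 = (n - 5)*(n^2 - n - 20) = (n - 5)*(n + 4)*(n - 5)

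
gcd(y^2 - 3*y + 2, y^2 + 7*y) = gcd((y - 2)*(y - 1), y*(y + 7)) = 1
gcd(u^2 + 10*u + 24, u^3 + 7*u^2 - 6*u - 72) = u^2 + 10*u + 24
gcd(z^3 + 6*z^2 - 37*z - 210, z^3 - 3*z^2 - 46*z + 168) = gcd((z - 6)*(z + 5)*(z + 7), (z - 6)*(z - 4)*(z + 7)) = z^2 + z - 42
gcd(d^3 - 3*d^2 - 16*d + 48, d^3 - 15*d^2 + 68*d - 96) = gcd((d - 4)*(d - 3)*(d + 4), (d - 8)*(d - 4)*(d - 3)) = d^2 - 7*d + 12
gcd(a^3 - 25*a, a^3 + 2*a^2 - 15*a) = a^2 + 5*a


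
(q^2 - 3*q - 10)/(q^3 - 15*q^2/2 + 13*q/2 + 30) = 2*(q + 2)/(2*q^2 - 5*q - 12)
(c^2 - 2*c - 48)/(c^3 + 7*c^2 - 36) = (c - 8)/(c^2 + c - 6)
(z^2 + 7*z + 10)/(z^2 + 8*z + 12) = (z + 5)/(z + 6)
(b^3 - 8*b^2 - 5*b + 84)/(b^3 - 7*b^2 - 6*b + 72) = (b - 7)/(b - 6)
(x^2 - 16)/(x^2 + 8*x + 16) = (x - 4)/(x + 4)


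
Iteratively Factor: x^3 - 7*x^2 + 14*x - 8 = (x - 4)*(x^2 - 3*x + 2) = (x - 4)*(x - 1)*(x - 2)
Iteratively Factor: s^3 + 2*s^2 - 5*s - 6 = (s + 1)*(s^2 + s - 6) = (s - 2)*(s + 1)*(s + 3)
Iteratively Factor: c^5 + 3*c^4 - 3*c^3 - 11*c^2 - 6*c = (c + 1)*(c^4 + 2*c^3 - 5*c^2 - 6*c) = (c + 1)^2*(c^3 + c^2 - 6*c) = (c + 1)^2*(c + 3)*(c^2 - 2*c) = (c - 2)*(c + 1)^2*(c + 3)*(c)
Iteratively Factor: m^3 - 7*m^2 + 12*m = (m)*(m^2 - 7*m + 12) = m*(m - 4)*(m - 3)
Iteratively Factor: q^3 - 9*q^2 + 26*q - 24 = (q - 2)*(q^2 - 7*q + 12) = (q - 4)*(q - 2)*(q - 3)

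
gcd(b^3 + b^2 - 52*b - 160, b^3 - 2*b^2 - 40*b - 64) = b^2 - 4*b - 32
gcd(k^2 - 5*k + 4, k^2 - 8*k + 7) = k - 1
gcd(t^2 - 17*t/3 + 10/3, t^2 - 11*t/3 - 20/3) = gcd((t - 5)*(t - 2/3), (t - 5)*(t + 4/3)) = t - 5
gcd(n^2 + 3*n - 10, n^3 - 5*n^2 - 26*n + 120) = n + 5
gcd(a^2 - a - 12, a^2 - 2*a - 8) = a - 4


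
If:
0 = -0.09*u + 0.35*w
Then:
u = 3.88888888888889*w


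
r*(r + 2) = r^2 + 2*r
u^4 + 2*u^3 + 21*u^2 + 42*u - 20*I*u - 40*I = (u + 2)*(u - 4*I)*(u - I)*(u + 5*I)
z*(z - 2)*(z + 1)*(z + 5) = z^4 + 4*z^3 - 7*z^2 - 10*z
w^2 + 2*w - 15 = (w - 3)*(w + 5)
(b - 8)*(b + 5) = b^2 - 3*b - 40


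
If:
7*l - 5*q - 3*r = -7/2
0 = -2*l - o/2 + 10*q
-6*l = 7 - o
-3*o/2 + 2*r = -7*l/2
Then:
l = -56/15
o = -77/5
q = -91/60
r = -301/60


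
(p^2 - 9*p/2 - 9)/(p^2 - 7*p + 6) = (p + 3/2)/(p - 1)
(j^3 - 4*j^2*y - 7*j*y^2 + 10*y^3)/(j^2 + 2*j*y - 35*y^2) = (j^2 + j*y - 2*y^2)/(j + 7*y)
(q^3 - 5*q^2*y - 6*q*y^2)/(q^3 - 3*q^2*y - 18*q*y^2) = (q + y)/(q + 3*y)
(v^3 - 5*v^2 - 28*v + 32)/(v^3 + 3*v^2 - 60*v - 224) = (v - 1)/(v + 7)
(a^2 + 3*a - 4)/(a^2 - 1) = (a + 4)/(a + 1)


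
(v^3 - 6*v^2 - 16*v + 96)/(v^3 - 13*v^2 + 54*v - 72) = (v + 4)/(v - 3)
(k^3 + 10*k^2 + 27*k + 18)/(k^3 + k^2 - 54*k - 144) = (k + 1)/(k - 8)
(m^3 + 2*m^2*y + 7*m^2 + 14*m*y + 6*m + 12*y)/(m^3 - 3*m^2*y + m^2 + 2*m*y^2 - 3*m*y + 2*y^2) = (m^2 + 2*m*y + 6*m + 12*y)/(m^2 - 3*m*y + 2*y^2)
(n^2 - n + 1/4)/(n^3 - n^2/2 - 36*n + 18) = (n - 1/2)/(n^2 - 36)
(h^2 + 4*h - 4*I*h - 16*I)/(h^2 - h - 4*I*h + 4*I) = (h + 4)/(h - 1)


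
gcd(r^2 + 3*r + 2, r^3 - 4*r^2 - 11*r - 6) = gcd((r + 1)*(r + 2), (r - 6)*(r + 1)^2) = r + 1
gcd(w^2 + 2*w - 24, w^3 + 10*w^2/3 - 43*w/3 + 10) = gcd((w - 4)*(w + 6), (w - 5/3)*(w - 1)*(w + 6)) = w + 6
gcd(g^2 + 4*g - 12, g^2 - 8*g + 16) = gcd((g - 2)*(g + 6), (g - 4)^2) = 1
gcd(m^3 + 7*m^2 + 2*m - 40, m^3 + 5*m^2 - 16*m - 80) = m^2 + 9*m + 20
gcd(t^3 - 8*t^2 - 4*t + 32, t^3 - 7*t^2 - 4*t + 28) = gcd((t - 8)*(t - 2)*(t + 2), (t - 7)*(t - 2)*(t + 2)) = t^2 - 4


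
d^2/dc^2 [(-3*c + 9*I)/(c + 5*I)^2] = 6*(-c + 19*I)/(c + 5*I)^4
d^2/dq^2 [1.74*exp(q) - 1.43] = 1.74*exp(q)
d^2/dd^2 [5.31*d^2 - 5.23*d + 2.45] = 10.6200000000000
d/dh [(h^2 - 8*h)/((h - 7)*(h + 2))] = (3*h^2 - 28*h + 112)/(h^4 - 10*h^3 - 3*h^2 + 140*h + 196)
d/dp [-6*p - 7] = -6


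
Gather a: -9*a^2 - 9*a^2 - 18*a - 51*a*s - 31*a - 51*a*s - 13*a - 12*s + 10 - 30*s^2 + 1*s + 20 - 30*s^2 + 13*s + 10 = -18*a^2 + a*(-102*s - 62) - 60*s^2 + 2*s + 40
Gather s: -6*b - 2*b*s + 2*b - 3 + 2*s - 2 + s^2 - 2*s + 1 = -2*b*s - 4*b + s^2 - 4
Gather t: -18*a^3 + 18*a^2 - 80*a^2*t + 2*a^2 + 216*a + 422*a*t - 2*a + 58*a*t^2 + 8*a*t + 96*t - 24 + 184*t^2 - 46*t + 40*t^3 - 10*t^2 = -18*a^3 + 20*a^2 + 214*a + 40*t^3 + t^2*(58*a + 174) + t*(-80*a^2 + 430*a + 50) - 24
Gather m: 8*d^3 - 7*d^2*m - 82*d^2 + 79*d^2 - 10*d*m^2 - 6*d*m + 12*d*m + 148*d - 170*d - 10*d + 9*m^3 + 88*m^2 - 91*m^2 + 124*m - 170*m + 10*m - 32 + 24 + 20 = 8*d^3 - 3*d^2 - 32*d + 9*m^3 + m^2*(-10*d - 3) + m*(-7*d^2 + 6*d - 36) + 12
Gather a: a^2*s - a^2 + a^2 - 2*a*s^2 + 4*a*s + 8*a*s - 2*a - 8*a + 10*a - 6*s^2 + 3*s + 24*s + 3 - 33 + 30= a^2*s + a*(-2*s^2 + 12*s) - 6*s^2 + 27*s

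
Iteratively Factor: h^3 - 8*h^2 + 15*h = (h - 3)*(h^2 - 5*h) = (h - 5)*(h - 3)*(h)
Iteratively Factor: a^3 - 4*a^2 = (a)*(a^2 - 4*a) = a^2*(a - 4)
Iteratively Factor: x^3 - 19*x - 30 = (x + 3)*(x^2 - 3*x - 10) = (x + 2)*(x + 3)*(x - 5)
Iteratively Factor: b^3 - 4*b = (b + 2)*(b^2 - 2*b) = (b - 2)*(b + 2)*(b)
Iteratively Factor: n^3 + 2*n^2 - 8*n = (n - 2)*(n^2 + 4*n) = (n - 2)*(n + 4)*(n)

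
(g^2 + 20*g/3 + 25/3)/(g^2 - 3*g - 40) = (g + 5/3)/(g - 8)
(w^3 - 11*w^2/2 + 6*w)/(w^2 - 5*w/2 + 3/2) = w*(w - 4)/(w - 1)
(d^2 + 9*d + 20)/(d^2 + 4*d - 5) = (d + 4)/(d - 1)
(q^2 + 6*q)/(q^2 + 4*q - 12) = q/(q - 2)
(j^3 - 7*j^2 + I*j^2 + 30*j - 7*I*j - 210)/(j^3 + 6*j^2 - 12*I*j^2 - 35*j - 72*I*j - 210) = (j^2 + j*(-7 + 6*I) - 42*I)/(j^2 + j*(6 - 7*I) - 42*I)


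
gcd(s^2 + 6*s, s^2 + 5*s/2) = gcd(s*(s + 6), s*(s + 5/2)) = s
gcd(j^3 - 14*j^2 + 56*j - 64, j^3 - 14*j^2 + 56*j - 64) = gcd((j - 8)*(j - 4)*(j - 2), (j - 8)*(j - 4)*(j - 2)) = j^3 - 14*j^2 + 56*j - 64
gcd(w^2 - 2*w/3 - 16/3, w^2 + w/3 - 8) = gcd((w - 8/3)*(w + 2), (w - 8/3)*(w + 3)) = w - 8/3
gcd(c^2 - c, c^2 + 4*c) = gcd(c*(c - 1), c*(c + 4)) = c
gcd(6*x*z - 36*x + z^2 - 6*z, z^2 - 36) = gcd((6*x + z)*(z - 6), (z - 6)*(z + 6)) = z - 6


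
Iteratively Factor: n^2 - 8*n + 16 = (n - 4)*(n - 4)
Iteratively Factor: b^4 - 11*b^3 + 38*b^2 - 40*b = (b - 4)*(b^3 - 7*b^2 + 10*b) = b*(b - 4)*(b^2 - 7*b + 10) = b*(b - 4)*(b - 2)*(b - 5)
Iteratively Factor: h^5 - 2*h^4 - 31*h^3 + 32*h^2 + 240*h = (h + 3)*(h^4 - 5*h^3 - 16*h^2 + 80*h) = (h - 5)*(h + 3)*(h^3 - 16*h) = h*(h - 5)*(h + 3)*(h^2 - 16) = h*(h - 5)*(h - 4)*(h + 3)*(h + 4)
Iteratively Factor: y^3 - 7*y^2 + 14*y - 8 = (y - 2)*(y^2 - 5*y + 4) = (y - 4)*(y - 2)*(y - 1)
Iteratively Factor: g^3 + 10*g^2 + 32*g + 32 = (g + 4)*(g^2 + 6*g + 8) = (g + 4)^2*(g + 2)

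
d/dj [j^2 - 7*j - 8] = 2*j - 7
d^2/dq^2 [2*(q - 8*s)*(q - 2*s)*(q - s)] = 12*q - 44*s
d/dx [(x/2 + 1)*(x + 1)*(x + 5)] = 3*x^2/2 + 8*x + 17/2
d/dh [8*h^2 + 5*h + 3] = 16*h + 5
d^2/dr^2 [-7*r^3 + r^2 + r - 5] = 2 - 42*r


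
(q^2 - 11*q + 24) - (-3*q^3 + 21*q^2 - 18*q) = 3*q^3 - 20*q^2 + 7*q + 24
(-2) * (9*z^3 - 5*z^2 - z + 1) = -18*z^3 + 10*z^2 + 2*z - 2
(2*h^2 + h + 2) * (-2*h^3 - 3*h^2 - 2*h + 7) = -4*h^5 - 8*h^4 - 11*h^3 + 6*h^2 + 3*h + 14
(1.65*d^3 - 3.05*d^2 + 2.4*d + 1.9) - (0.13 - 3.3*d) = 1.65*d^3 - 3.05*d^2 + 5.7*d + 1.77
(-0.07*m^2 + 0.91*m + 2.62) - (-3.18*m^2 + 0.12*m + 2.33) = 3.11*m^2 + 0.79*m + 0.29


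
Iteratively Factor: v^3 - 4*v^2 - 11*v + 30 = (v + 3)*(v^2 - 7*v + 10) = (v - 2)*(v + 3)*(v - 5)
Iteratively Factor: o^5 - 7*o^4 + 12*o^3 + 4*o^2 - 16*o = (o - 2)*(o^4 - 5*o^3 + 2*o^2 + 8*o) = (o - 2)^2*(o^3 - 3*o^2 - 4*o) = (o - 4)*(o - 2)^2*(o^2 + o) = (o - 4)*(o - 2)^2*(o + 1)*(o)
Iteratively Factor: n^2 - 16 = (n + 4)*(n - 4)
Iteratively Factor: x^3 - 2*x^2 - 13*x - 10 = (x + 2)*(x^2 - 4*x - 5) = (x - 5)*(x + 2)*(x + 1)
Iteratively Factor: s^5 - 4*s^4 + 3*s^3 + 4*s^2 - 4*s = (s - 2)*(s^4 - 2*s^3 - s^2 + 2*s) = (s - 2)*(s - 1)*(s^3 - s^2 - 2*s) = (s - 2)^2*(s - 1)*(s^2 + s) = s*(s - 2)^2*(s - 1)*(s + 1)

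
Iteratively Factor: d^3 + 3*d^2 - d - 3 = (d + 3)*(d^2 - 1) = (d - 1)*(d + 3)*(d + 1)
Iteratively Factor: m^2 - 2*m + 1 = (m - 1)*(m - 1)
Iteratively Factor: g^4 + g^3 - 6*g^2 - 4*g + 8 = (g + 2)*(g^3 - g^2 - 4*g + 4) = (g - 1)*(g + 2)*(g^2 - 4) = (g - 1)*(g + 2)^2*(g - 2)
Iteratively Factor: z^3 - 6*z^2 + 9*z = (z - 3)*(z^2 - 3*z) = (z - 3)^2*(z)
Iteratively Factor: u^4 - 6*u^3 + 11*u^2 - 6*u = (u - 1)*(u^3 - 5*u^2 + 6*u) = u*(u - 1)*(u^2 - 5*u + 6) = u*(u - 2)*(u - 1)*(u - 3)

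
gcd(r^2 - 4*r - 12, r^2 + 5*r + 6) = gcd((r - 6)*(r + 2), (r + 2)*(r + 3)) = r + 2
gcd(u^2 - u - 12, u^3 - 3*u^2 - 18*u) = u + 3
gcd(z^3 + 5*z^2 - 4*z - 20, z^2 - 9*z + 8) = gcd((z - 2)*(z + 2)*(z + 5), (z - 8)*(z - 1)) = 1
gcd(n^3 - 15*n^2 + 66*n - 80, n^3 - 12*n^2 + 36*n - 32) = n^2 - 10*n + 16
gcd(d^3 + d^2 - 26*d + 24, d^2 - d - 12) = d - 4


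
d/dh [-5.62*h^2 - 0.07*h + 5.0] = -11.24*h - 0.07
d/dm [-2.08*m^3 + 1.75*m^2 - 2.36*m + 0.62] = -6.24*m^2 + 3.5*m - 2.36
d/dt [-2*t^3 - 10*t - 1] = -6*t^2 - 10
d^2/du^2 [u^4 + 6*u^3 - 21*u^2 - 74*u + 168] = 12*u^2 + 36*u - 42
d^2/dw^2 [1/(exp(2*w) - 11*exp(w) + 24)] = ((11 - 4*exp(w))*(exp(2*w) - 11*exp(w) + 24) + 2*(2*exp(w) - 11)^2*exp(w))*exp(w)/(exp(2*w) - 11*exp(w) + 24)^3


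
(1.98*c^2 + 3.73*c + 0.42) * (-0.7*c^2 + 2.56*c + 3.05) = -1.386*c^4 + 2.4578*c^3 + 15.2938*c^2 + 12.4517*c + 1.281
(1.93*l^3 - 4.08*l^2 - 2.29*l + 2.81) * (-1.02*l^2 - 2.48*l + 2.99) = -1.9686*l^5 - 0.6248*l^4 + 18.2249*l^3 - 9.3862*l^2 - 13.8159*l + 8.4019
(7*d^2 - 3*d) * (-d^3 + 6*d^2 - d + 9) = -7*d^5 + 45*d^4 - 25*d^3 + 66*d^2 - 27*d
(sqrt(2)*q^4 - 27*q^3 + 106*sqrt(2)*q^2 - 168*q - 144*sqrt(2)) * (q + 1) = sqrt(2)*q^5 - 27*q^4 + sqrt(2)*q^4 - 27*q^3 + 106*sqrt(2)*q^3 - 168*q^2 + 106*sqrt(2)*q^2 - 144*sqrt(2)*q - 168*q - 144*sqrt(2)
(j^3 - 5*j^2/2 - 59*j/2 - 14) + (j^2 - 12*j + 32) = j^3 - 3*j^2/2 - 83*j/2 + 18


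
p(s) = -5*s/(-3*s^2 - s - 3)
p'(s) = -5*s*(6*s + 1)/(-3*s^2 - s - 3)^2 - 5/(-3*s^2 - s - 3) = 15*(1 - s^2)/(9*s^4 + 6*s^3 + 19*s^2 + 6*s + 9)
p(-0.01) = -0.02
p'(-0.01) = 1.68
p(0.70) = 0.68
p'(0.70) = 0.29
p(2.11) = 0.57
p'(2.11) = -0.15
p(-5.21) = -0.33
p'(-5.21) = -0.06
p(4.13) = 0.35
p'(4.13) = -0.07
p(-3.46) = -0.49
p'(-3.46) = -0.13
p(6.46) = 0.24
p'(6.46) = -0.03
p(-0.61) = -0.87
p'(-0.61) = 0.77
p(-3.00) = -0.56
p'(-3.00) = -0.16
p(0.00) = 0.00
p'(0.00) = 1.67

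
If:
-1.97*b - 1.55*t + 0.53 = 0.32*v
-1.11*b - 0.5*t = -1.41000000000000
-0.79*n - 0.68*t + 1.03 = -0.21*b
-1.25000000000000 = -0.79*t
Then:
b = 0.56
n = 0.09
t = 1.58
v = -9.44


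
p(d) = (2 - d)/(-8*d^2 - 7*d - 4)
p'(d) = (2 - d)*(16*d + 7)/(-8*d^2 - 7*d - 4)^2 - 1/(-8*d^2 - 7*d - 4) = (8*d^2 + 7*d - (d - 2)*(16*d + 7) + 4)/(8*d^2 + 7*d + 4)^2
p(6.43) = 0.01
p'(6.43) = -0.00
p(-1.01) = -0.59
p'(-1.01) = -0.87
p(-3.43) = -0.07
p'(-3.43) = -0.03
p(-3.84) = -0.06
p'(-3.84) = -0.02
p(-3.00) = -0.09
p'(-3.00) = -0.05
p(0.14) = -0.36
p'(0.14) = 0.85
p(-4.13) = -0.05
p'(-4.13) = -0.02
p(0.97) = -0.06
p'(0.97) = 0.12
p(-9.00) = -0.02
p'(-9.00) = 0.00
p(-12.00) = -0.01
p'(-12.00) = 0.00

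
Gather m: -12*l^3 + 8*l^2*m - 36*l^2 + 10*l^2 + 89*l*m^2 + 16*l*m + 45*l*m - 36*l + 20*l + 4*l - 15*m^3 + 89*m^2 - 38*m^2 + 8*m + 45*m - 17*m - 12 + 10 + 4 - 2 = -12*l^3 - 26*l^2 - 12*l - 15*m^3 + m^2*(89*l + 51) + m*(8*l^2 + 61*l + 36)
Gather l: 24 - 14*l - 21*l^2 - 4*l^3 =-4*l^3 - 21*l^2 - 14*l + 24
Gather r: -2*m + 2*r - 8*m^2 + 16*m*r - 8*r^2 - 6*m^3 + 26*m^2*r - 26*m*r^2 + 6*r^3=-6*m^3 - 8*m^2 - 2*m + 6*r^3 + r^2*(-26*m - 8) + r*(26*m^2 + 16*m + 2)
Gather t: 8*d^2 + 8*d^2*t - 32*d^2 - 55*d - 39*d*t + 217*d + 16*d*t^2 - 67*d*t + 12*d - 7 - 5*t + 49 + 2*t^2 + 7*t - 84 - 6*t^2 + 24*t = -24*d^2 + 174*d + t^2*(16*d - 4) + t*(8*d^2 - 106*d + 26) - 42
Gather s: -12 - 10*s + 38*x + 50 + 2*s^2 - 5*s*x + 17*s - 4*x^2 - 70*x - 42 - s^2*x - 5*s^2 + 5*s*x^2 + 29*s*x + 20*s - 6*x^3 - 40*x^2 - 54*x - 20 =s^2*(-x - 3) + s*(5*x^2 + 24*x + 27) - 6*x^3 - 44*x^2 - 86*x - 24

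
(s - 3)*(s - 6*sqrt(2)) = s^2 - 6*sqrt(2)*s - 3*s + 18*sqrt(2)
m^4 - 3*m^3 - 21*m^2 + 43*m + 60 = (m - 5)*(m - 3)*(m + 1)*(m + 4)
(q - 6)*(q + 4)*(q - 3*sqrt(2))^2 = q^4 - 6*sqrt(2)*q^3 - 2*q^3 - 6*q^2 + 12*sqrt(2)*q^2 - 36*q + 144*sqrt(2)*q - 432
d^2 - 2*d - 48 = (d - 8)*(d + 6)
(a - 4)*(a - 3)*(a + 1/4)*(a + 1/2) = a^4 - 25*a^3/4 + 55*a^2/8 + 65*a/8 + 3/2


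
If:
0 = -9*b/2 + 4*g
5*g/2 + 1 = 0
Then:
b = -16/45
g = -2/5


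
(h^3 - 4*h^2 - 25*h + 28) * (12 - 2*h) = -2*h^4 + 20*h^3 + 2*h^2 - 356*h + 336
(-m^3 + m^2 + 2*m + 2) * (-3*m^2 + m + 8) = 3*m^5 - 4*m^4 - 13*m^3 + 4*m^2 + 18*m + 16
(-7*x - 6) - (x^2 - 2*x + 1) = -x^2 - 5*x - 7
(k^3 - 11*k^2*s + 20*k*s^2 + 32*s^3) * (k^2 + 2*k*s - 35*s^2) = k^5 - 9*k^4*s - 37*k^3*s^2 + 457*k^2*s^3 - 636*k*s^4 - 1120*s^5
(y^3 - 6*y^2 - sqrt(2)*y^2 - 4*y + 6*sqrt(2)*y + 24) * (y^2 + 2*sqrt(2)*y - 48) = y^5 - 6*y^4 + sqrt(2)*y^4 - 56*y^3 - 6*sqrt(2)*y^3 + 40*sqrt(2)*y^2 + 336*y^2 - 240*sqrt(2)*y + 192*y - 1152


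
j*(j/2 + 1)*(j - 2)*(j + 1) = j^4/2 + j^3/2 - 2*j^2 - 2*j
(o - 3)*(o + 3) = o^2 - 9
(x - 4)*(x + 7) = x^2 + 3*x - 28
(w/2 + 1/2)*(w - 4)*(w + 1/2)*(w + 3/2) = w^4/2 - w^3/2 - 37*w^2/8 - 41*w/8 - 3/2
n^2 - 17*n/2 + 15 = (n - 6)*(n - 5/2)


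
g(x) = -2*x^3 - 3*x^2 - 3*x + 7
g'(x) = -6*x^2 - 6*x - 3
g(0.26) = 5.98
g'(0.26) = -4.97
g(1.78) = -19.12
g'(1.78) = -32.69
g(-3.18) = 50.52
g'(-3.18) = -44.59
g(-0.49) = 7.98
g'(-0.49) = -1.50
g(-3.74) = 80.88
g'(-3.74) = -64.49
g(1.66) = -15.40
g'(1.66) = -29.49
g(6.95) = -830.16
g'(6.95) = -334.52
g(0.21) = 6.22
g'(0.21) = -4.52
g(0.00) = 7.00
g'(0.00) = -3.00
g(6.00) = -551.00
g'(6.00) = -255.00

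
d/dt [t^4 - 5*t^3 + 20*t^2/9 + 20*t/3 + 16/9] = 4*t^3 - 15*t^2 + 40*t/9 + 20/3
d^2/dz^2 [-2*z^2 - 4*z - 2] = -4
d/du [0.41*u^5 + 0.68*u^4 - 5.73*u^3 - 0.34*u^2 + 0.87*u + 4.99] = 2.05*u^4 + 2.72*u^3 - 17.19*u^2 - 0.68*u + 0.87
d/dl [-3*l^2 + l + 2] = 1 - 6*l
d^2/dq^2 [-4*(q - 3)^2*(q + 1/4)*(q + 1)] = -48*q^2 + 114*q - 14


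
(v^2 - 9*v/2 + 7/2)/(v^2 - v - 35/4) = 2*(v - 1)/(2*v + 5)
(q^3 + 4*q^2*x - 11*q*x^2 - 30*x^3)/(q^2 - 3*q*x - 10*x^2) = (-q^2 - 2*q*x + 15*x^2)/(-q + 5*x)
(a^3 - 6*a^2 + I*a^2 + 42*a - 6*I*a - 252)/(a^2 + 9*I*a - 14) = (a^2 - 6*a*(1 + I) + 36*I)/(a + 2*I)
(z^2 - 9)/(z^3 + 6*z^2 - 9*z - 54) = 1/(z + 6)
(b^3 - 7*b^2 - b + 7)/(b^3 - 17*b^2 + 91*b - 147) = (b^2 - 1)/(b^2 - 10*b + 21)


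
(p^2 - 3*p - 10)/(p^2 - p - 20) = (p + 2)/(p + 4)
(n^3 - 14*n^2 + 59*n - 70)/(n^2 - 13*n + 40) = (n^2 - 9*n + 14)/(n - 8)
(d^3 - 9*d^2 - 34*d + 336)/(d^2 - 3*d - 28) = (d^2 - 2*d - 48)/(d + 4)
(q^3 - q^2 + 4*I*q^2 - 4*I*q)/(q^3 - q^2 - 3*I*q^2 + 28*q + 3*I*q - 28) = q/(q - 7*I)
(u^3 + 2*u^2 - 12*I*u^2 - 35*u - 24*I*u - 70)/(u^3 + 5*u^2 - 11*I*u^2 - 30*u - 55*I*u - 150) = (u^2 + u*(2 - 7*I) - 14*I)/(u^2 + u*(5 - 6*I) - 30*I)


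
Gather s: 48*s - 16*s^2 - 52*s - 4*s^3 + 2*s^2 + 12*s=-4*s^3 - 14*s^2 + 8*s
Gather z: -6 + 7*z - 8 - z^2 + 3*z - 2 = -z^2 + 10*z - 16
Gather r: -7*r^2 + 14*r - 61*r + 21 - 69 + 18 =-7*r^2 - 47*r - 30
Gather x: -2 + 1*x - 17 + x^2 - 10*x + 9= x^2 - 9*x - 10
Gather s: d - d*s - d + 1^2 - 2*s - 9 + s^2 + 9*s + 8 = s^2 + s*(7 - d)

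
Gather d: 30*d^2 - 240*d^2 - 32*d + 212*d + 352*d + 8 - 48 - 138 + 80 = -210*d^2 + 532*d - 98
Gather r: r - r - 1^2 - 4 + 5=0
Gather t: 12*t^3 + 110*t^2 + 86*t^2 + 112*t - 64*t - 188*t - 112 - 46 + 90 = 12*t^3 + 196*t^2 - 140*t - 68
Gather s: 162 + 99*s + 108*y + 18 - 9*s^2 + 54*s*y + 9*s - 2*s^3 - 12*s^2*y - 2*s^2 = -2*s^3 + s^2*(-12*y - 11) + s*(54*y + 108) + 108*y + 180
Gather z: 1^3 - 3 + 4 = 2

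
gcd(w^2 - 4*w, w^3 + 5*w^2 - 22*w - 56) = w - 4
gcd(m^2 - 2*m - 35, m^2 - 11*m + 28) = m - 7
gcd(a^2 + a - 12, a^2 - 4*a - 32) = a + 4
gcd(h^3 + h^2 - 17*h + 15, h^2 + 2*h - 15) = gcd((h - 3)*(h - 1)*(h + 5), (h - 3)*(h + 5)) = h^2 + 2*h - 15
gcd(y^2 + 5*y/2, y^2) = y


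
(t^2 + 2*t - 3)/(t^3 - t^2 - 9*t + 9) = 1/(t - 3)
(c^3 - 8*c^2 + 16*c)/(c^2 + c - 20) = c*(c - 4)/(c + 5)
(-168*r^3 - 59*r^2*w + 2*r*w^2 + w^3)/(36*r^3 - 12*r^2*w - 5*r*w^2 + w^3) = (-56*r^2 - r*w + w^2)/(12*r^2 - 8*r*w + w^2)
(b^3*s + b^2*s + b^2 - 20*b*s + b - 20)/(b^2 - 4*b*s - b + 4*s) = (b^3*s + b^2*s + b^2 - 20*b*s + b - 20)/(b^2 - 4*b*s - b + 4*s)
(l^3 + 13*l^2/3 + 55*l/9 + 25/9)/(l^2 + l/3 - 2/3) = (9*l^2 + 30*l + 25)/(3*(3*l - 2))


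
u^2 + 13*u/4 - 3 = (u - 3/4)*(u + 4)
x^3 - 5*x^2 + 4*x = x*(x - 4)*(x - 1)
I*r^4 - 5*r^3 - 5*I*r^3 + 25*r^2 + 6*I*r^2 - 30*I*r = r*(r - 5)*(r + 6*I)*(I*r + 1)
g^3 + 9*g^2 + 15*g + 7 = (g + 1)^2*(g + 7)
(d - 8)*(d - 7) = d^2 - 15*d + 56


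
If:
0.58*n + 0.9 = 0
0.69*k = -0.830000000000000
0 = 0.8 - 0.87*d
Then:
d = 0.92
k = -1.20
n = -1.55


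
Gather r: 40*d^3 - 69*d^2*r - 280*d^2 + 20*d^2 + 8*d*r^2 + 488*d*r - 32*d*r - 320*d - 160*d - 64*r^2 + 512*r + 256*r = 40*d^3 - 260*d^2 - 480*d + r^2*(8*d - 64) + r*(-69*d^2 + 456*d + 768)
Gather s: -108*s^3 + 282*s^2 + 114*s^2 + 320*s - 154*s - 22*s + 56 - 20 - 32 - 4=-108*s^3 + 396*s^2 + 144*s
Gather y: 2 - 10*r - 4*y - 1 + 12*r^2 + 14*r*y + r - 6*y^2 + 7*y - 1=12*r^2 - 9*r - 6*y^2 + y*(14*r + 3)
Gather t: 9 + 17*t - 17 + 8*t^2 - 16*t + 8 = 8*t^2 + t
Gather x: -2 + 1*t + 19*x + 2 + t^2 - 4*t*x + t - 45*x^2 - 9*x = t^2 + 2*t - 45*x^2 + x*(10 - 4*t)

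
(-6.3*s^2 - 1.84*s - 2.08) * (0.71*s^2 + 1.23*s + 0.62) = -4.473*s^4 - 9.0554*s^3 - 7.646*s^2 - 3.6992*s - 1.2896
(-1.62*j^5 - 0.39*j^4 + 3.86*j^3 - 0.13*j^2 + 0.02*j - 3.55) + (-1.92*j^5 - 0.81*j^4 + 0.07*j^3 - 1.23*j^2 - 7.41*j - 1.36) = -3.54*j^5 - 1.2*j^4 + 3.93*j^3 - 1.36*j^2 - 7.39*j - 4.91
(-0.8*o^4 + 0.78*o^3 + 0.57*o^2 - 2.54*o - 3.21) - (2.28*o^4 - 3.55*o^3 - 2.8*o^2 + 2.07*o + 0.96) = -3.08*o^4 + 4.33*o^3 + 3.37*o^2 - 4.61*o - 4.17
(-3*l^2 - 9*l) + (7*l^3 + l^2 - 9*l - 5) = 7*l^3 - 2*l^2 - 18*l - 5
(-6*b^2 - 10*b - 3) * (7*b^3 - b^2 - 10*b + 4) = -42*b^5 - 64*b^4 + 49*b^3 + 79*b^2 - 10*b - 12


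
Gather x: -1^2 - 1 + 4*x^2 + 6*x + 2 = 4*x^2 + 6*x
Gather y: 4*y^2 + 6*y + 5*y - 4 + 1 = 4*y^2 + 11*y - 3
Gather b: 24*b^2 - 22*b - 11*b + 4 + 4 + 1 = 24*b^2 - 33*b + 9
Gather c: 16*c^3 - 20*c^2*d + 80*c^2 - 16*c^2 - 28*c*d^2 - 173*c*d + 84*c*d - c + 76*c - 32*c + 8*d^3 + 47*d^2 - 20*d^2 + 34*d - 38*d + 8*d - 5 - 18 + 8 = 16*c^3 + c^2*(64 - 20*d) + c*(-28*d^2 - 89*d + 43) + 8*d^3 + 27*d^2 + 4*d - 15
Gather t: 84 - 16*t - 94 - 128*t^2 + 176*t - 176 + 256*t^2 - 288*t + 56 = 128*t^2 - 128*t - 130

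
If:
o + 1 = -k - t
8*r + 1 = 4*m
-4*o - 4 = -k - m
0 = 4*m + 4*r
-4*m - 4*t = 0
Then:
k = 1/20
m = 1/12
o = -29/30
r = -1/12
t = -1/12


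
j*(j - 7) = j^2 - 7*j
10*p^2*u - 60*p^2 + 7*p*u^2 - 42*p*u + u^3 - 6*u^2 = (2*p + u)*(5*p + u)*(u - 6)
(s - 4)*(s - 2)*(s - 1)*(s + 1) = s^4 - 6*s^3 + 7*s^2 + 6*s - 8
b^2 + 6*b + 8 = (b + 2)*(b + 4)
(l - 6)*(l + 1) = l^2 - 5*l - 6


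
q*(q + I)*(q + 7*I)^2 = q^4 + 15*I*q^3 - 63*q^2 - 49*I*q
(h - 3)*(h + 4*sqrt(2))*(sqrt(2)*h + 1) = sqrt(2)*h^3 - 3*sqrt(2)*h^2 + 9*h^2 - 27*h + 4*sqrt(2)*h - 12*sqrt(2)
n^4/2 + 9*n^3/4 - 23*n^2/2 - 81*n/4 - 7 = (n/2 + 1/2)*(n - 4)*(n + 1/2)*(n + 7)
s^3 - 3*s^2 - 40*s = s*(s - 8)*(s + 5)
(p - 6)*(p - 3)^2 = p^3 - 12*p^2 + 45*p - 54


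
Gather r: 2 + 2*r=2*r + 2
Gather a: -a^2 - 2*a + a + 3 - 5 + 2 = -a^2 - a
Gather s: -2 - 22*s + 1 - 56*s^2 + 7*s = -56*s^2 - 15*s - 1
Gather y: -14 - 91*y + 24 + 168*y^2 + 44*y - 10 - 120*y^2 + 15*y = 48*y^2 - 32*y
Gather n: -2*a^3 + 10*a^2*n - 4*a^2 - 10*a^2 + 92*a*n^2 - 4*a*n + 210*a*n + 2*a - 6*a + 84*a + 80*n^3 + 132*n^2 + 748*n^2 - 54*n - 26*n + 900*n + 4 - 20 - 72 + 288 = -2*a^3 - 14*a^2 + 80*a + 80*n^3 + n^2*(92*a + 880) + n*(10*a^2 + 206*a + 820) + 200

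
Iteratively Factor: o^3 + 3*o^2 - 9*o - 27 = (o + 3)*(o^2 - 9) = (o + 3)^2*(o - 3)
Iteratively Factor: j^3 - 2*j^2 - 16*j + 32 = (j - 2)*(j^2 - 16) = (j - 4)*(j - 2)*(j + 4)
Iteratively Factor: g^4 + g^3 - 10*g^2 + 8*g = (g - 2)*(g^3 + 3*g^2 - 4*g) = (g - 2)*(g - 1)*(g^2 + 4*g) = g*(g - 2)*(g - 1)*(g + 4)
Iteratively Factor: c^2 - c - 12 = (c + 3)*(c - 4)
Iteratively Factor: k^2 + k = (k)*(k + 1)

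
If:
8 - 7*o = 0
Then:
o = 8/7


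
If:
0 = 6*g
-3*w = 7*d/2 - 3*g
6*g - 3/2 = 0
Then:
No Solution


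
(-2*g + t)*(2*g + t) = -4*g^2 + t^2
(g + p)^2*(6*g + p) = 6*g^3 + 13*g^2*p + 8*g*p^2 + p^3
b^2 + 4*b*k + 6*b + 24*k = (b + 6)*(b + 4*k)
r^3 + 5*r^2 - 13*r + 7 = (r - 1)^2*(r + 7)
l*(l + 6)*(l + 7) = l^3 + 13*l^2 + 42*l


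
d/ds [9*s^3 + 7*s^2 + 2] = s*(27*s + 14)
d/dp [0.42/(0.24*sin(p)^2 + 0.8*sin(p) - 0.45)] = -(0.2016*sin(p) + 0.336)*cos(p)/(0.24*sin(p)^2 + 0.8*sin(p) - 0.45)^2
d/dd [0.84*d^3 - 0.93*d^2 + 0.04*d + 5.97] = 2.52*d^2 - 1.86*d + 0.04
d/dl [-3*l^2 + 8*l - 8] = 8 - 6*l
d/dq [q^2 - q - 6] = 2*q - 1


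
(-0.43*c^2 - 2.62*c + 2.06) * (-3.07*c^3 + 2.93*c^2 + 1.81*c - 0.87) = 1.3201*c^5 + 6.7835*c^4 - 14.7791*c^3 + 1.6677*c^2 + 6.008*c - 1.7922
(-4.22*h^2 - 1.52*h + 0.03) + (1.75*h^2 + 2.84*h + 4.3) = -2.47*h^2 + 1.32*h + 4.33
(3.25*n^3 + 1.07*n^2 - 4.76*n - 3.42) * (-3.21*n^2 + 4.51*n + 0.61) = -10.4325*n^5 + 11.2228*n^4 + 22.0878*n^3 - 9.8367*n^2 - 18.3278*n - 2.0862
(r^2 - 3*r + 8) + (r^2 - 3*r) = 2*r^2 - 6*r + 8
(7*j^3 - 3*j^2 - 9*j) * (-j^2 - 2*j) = -7*j^5 - 11*j^4 + 15*j^3 + 18*j^2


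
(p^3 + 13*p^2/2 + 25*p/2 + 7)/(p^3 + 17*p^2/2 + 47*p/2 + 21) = (p + 1)/(p + 3)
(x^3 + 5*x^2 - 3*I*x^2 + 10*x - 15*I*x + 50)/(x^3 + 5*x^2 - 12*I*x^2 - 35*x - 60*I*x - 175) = (x + 2*I)/(x - 7*I)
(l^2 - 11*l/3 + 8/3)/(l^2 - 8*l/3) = (l - 1)/l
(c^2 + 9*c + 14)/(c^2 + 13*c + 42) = (c + 2)/(c + 6)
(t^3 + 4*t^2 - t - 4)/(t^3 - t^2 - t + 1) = (t + 4)/(t - 1)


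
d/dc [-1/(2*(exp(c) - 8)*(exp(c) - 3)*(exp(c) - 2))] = ((exp(c) - 8)*(exp(c) - 3) + (exp(c) - 8)*(exp(c) - 2) + (exp(c) - 3)*(exp(c) - 2))*exp(c)/(2*(exp(c) - 8)^2*(exp(c) - 3)^2*(exp(c) - 2)^2)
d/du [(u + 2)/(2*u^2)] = (-u - 4)/(2*u^3)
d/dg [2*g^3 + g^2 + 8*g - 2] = 6*g^2 + 2*g + 8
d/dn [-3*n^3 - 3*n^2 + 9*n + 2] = -9*n^2 - 6*n + 9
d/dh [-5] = 0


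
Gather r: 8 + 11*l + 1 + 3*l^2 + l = 3*l^2 + 12*l + 9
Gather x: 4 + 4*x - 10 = 4*x - 6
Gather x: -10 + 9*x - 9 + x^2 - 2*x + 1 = x^2 + 7*x - 18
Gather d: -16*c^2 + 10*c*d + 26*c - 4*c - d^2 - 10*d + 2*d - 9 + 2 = -16*c^2 + 22*c - d^2 + d*(10*c - 8) - 7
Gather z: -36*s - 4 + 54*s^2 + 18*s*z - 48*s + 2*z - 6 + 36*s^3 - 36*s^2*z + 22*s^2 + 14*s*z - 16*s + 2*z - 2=36*s^3 + 76*s^2 - 100*s + z*(-36*s^2 + 32*s + 4) - 12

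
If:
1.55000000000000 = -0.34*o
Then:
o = -4.56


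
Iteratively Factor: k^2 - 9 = (k + 3)*(k - 3)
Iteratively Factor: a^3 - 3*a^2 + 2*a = (a)*(a^2 - 3*a + 2) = a*(a - 1)*(a - 2)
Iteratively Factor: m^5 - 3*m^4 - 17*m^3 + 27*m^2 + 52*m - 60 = (m + 3)*(m^4 - 6*m^3 + m^2 + 24*m - 20) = (m - 2)*(m + 3)*(m^3 - 4*m^2 - 7*m + 10) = (m - 5)*(m - 2)*(m + 3)*(m^2 + m - 2) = (m - 5)*(m - 2)*(m + 2)*(m + 3)*(m - 1)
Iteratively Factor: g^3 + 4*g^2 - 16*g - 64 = (g + 4)*(g^2 - 16) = (g - 4)*(g + 4)*(g + 4)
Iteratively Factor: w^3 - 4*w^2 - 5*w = (w - 5)*(w^2 + w) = (w - 5)*(w + 1)*(w)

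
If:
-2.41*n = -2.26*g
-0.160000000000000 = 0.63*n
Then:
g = -0.27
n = -0.25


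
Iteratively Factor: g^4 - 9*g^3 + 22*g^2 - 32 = (g - 2)*(g^3 - 7*g^2 + 8*g + 16) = (g - 4)*(g - 2)*(g^2 - 3*g - 4) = (g - 4)^2*(g - 2)*(g + 1)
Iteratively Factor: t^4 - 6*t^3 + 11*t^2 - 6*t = (t - 2)*(t^3 - 4*t^2 + 3*t) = (t - 2)*(t - 1)*(t^2 - 3*t) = t*(t - 2)*(t - 1)*(t - 3)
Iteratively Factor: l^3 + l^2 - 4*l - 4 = (l - 2)*(l^2 + 3*l + 2) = (l - 2)*(l + 1)*(l + 2)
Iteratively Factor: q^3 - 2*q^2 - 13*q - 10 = (q + 2)*(q^2 - 4*q - 5) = (q + 1)*(q + 2)*(q - 5)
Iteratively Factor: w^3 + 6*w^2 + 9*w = (w + 3)*(w^2 + 3*w) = w*(w + 3)*(w + 3)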